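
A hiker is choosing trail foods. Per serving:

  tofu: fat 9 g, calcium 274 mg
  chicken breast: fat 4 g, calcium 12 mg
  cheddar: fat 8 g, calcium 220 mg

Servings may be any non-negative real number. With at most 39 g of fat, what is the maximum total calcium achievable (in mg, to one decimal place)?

Calcium per g fat: tofu 30.44, cheddar 27.5, chicken breast 3.
With no serving limits, spend the whole fat allowance on tofu: 39 g / 9 g × 274 mg = 1187.3 mg.

1187.3 mg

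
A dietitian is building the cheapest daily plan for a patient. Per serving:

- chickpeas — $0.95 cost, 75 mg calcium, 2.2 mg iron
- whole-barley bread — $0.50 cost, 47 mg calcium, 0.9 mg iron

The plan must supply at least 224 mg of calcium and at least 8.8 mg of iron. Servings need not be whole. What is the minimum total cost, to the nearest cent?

$3.80

The cheapest plan sits at a corner of the feasible region — with two constraints it uses at most two foods.
chickpeas only: max(224/75, 8.8/2.2) = 4 servings → $3.80.
whole-barley bread only: max(224/47, 8.8/0.9) = 9.778 servings → $4.89.
chickpeas + whole-barley bread: intersection lies outside the first quadrant.
So the least-cost plan costs $3.80.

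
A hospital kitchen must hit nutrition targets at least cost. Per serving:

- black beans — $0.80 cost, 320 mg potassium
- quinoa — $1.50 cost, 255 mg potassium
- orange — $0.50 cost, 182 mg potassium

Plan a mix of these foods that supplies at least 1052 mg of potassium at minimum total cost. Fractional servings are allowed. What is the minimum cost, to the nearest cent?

$2.63

Cost per mg of potassium: black beans $0.0025, orange $0.0027, quinoa $0.0059.
With no serving limits, use only black beans: 1052 mg / 320 mg = 3.288 servings × $0.80 = $2.63.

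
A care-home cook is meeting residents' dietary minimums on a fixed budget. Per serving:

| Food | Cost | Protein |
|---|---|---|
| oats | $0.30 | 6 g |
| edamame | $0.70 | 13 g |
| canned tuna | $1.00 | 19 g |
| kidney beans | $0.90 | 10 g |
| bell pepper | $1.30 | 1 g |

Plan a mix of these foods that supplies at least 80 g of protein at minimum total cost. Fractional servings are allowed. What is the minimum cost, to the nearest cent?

Cost per g of protein: oats $0.0500, canned tuna $0.0526, edamame $0.0538, kidney beans $0.0900, bell pepper $1.3000.
With no serving limits, use only oats: 80 g / 6 g = 13.33 servings × $0.30 = $4.00.

$4.00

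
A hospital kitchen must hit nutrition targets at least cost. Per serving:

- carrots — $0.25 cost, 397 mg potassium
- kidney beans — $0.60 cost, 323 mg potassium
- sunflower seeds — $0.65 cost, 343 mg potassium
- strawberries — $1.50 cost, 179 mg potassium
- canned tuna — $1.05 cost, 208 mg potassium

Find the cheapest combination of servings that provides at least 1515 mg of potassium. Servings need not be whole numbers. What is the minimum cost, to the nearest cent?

$0.95

Cost per mg of potassium: carrots $0.0006, kidney beans $0.0019, sunflower seeds $0.0019, canned tuna $0.0050, strawberries $0.0084.
With no serving limits, use only carrots: 1515 mg / 397 mg = 3.816 servings × $0.25 = $0.95.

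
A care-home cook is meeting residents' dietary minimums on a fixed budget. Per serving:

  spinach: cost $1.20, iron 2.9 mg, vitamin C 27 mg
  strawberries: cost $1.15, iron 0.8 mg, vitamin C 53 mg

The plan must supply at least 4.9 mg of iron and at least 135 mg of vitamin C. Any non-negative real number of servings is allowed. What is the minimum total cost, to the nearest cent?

For a min-cost LP with two ≥-constraints, a basic feasible solution has at most two positive variables.
spinach only: max(4.9/2.9, 135/27) = 5 servings → $6.00.
strawberries only: max(4.9/0.8, 135/53) = 6.125 servings → $7.04.
spinach + strawberries with both tight: 1.148 servings and 1.962 servings → $3.63.
The minimum over all feasible corners is $3.63.

$3.63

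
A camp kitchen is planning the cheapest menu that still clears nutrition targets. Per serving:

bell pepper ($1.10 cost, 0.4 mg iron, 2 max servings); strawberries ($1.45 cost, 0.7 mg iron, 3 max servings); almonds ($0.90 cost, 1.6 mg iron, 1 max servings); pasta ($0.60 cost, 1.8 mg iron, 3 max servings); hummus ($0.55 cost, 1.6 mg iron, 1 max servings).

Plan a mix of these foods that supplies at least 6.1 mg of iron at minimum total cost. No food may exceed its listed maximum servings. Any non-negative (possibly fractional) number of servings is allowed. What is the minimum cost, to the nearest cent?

Cost per mg of iron: pasta $0.3333, hummus $0.3438, almonds $0.5625, strawberries $2.0714, bell pepper $2.7500.
Take 3 servings of pasta: +5.4 mg iron for $1.80 (total $1.80, still need 0.7 mg).
Take 0.4375 servings of hummus: +0.7 mg iron for $0.24 (total $2.04, still need 0.0 mg).
Filling from the cheapest source first is optimal under one linear minimum: $2.04.

$2.04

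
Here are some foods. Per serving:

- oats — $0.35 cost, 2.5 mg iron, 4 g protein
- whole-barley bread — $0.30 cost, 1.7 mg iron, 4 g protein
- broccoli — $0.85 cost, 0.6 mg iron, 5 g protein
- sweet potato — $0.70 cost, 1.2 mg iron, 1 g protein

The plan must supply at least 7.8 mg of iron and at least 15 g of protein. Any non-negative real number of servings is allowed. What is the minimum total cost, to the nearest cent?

$1.21

With two linear requirements the optimum uses one or two foods; enumerate the corners.
oats only: max(7.8/2.5, 15/4) = 3.75 servings → $1.31.
whole-barley bread only: max(7.8/1.7, 15/4) = 4.588 servings → $1.38.
broccoli only: max(7.8/0.6, 15/5) = 13 servings → $11.05.
sweet potato only: max(7.8/1.2, 15/1) = 15 servings → $10.50.
oats + whole-barley bread with both tight: 1.781 servings and 1.969 servings → $1.21.
oats + broccoli with both tight: 2.97 servings and 0.6238 servings → $1.57.
oats + sweet potato: the both-tight solution has a negative serving — not a feasible corner.
whole-barley bread + broccoli: intersection lies outside the first quadrant.
whole-barley bread + sweet potato with both tight: 3.29 servings and 1.839 servings → $2.27.
broccoli + sweet potato with both tight: 1.889 servings and 5.556 servings → $5.49.
So the least-cost plan costs $1.21.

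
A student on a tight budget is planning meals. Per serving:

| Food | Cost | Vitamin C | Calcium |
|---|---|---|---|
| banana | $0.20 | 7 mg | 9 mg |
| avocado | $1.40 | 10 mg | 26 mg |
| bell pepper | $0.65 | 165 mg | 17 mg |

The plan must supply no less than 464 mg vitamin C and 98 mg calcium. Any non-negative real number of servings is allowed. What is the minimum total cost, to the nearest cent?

$2.87

Two binding constraints pin down two serving amounts, so the optimal mix uses at most two foods. The candidates are each food alone (scaled to the tighter of vitamin C/calcium) and each pair with both constraints tight.
banana only: max(464/7, 98/9) = 66.29 servings → $13.26.
avocado only: max(464/10, 98/26) = 46.4 servings → $64.96.
bell pepper only: max(464/165, 98/17) = 5.765 servings → $3.75.
banana + avocado: intersection lies outside the first quadrant.
banana + bell pepper with both tight: 6.063 servings and 2.555 servings → $2.87.
avocado + bell pepper with both tight: 2.01 servings and 2.69 servings → $4.56.
The minimum over all feasible corners is $2.87.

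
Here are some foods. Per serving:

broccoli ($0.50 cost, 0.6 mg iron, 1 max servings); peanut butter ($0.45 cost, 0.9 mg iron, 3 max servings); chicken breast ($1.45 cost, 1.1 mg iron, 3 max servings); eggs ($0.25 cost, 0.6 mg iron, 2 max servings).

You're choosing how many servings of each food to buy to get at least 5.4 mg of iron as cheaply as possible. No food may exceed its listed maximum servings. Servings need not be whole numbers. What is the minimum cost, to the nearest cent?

Cost per mg of iron: eggs $0.4167, peanut butter $0.5000, broccoli $0.8333, chicken breast $1.3182.
Take 2 servings of eggs: +1.2 mg iron for $0.50 (total $0.50, still need 4.2 mg).
Take 3 servings of peanut butter: +2.7 mg iron for $1.35 (total $1.85, still need 1.5 mg).
Take 1 serving of broccoli: +0.6 mg iron for $0.50 (total $2.35, still need 0.9 mg).
Take 0.8182 servings of chicken breast: +0.9 mg iron for $1.19 (total $3.54, still need 0.0 mg).
Filling from the cheapest source first is optimal under one linear minimum: $3.54.

$3.54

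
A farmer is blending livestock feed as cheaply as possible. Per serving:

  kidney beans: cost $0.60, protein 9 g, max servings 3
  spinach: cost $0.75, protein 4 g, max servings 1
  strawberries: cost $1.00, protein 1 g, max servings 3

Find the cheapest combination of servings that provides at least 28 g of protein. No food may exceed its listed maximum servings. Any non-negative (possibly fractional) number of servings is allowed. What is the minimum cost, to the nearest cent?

$1.99

Cost per g of protein: kidney beans $0.0667, spinach $0.1875, strawberries $1.0000.
Take 3 servings of kidney beans: +27.0 g protein for $1.80 (total $1.80, still need 1.0 g).
Take 0.25 servings of spinach: +1.0 g protein for $0.19 (total $1.99, still need 0.0 g).
Filling from the cheapest source first is optimal under one linear minimum: $1.99.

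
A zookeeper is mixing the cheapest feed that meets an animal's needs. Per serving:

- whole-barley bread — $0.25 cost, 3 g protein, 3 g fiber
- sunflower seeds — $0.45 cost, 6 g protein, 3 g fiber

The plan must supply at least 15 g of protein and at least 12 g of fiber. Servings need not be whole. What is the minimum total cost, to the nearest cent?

Minimising a linear cost over {protein ≥ 15, fiber ≥ 12, servings ≥ 0} — the optimum is at a vertex, using one or two foods.
whole-barley bread only: max(15/3, 12/3) = 5 servings → $1.25.
sunflower seeds only: max(15/6, 12/3) = 4 servings → $1.80.
whole-barley bread + sunflower seeds with both tight: 3 servings and 1 serving → $1.20.
So the least-cost plan costs $1.20.

$1.20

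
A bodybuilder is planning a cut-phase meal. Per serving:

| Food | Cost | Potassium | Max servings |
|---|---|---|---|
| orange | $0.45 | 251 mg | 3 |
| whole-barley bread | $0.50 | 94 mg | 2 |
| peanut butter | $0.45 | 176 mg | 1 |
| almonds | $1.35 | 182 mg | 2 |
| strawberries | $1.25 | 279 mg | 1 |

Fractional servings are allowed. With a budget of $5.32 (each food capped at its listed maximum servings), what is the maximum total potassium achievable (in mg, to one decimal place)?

1567.2 mg

Potassium per dollar: orange 557.8, peanut butter 391.1, strawberries 223.2, whole-barley bread 188, almonds 134.8.
Take 3 servings of orange: spends $1.35, +753.0 mg potassium (running total 753.0 mg).
Take 1 serving of peanut butter: spends $0.45, +176.0 mg potassium (running total 929.0 mg).
Take 1 serving of strawberries: spends $1.25, +279.0 mg potassium (running total 1208.0 mg).
Take 2 servings of whole-barley bread: spends $1.00, +188.0 mg potassium (running total 1396.0 mg).
Take 0.9407 servings of almonds: spends $1.27, +171.2 mg potassium (running total 1567.2 mg).
Greedy by best ratio exhausts the cost allowance optimally: 1567.2 mg.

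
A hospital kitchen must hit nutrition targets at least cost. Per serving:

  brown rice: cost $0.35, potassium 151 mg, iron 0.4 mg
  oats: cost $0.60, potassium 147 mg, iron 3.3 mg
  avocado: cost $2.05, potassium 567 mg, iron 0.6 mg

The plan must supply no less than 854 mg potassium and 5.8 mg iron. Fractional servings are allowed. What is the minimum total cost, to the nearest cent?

Compare the cost at each extreme point of the feasible region.
brown rice only: max(854/151, 5.8/0.4) = 14.5 servings → $5.08.
oats only: max(854/147, 5.8/3.3) = 5.81 servings → $3.49.
avocado only: max(854/567, 5.8/0.6) = 9.667 servings → $19.82.
brown rice + oats with both tight: 4.472 servings and 1.215 servings → $2.29.
brown rice + avocado with both targets exact would need a negative amount; discard.
oats + avocado with both tight: 1.557 servings and 1.102 servings → $3.19.
So the least-cost plan costs $2.29.

$2.29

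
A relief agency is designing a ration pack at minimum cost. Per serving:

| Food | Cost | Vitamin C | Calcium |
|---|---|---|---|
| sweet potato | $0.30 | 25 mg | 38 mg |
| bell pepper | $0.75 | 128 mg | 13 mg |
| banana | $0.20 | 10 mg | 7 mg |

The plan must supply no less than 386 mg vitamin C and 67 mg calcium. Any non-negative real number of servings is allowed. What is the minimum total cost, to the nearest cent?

Minimising a linear cost over {vitamin C ≥ 386, calcium ≥ 67, servings ≥ 0} — the optimum is at a vertex, using one or two foods.
sweet potato only: max(386/25, 67/38) = 15.44 servings → $4.63.
bell pepper only: max(386/128, 67/13) = 5.154 servings → $3.87.
banana only: max(386/10, 67/7) = 38.6 servings → $7.72.
sweet potato + bell pepper with both tight: 0.7839 servings and 2.863 servings → $2.38.
sweet potato + banana: intersection lies outside the first quadrant.
bell pepper + banana with both tight: 2.653 servings and 4.645 servings → $2.92.
Cheapest feasible corner: $2.38.

$2.38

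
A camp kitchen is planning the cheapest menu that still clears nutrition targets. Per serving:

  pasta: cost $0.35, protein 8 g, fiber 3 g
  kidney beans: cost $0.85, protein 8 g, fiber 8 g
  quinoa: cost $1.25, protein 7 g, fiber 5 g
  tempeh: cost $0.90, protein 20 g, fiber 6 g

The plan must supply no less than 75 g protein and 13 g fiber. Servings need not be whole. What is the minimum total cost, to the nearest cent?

$3.28

Minimising a linear cost over {protein ≥ 75, fiber ≥ 13, servings ≥ 0} — the optimum is at a vertex, using one or two foods.
pasta only: max(75/8, 13/3) = 9.375 servings → $3.28.
kidney beans only: max(75/8, 13/8) = 9.375 servings → $7.97.
quinoa only: max(75/7, 13/5) = 10.71 servings → $13.39.
tempeh only: max(75/20, 13/6) = 3.75 servings → $3.38.
pasta + kidney beans with both targets exact would need a negative amount; discard.
pasta + quinoa: the both-tight solution has a negative serving — not a feasible corner.
pasta + tempeh: intersection lies outside the first quadrant.
kidney beans + quinoa: the both-tight solution has a negative serving — not a feasible corner.
kidney beans + tempeh with both targets exact would need a negative amount; discard.
quinoa + tempeh with both targets exact would need a negative amount; discard.
The minimum over all feasible corners is $3.28.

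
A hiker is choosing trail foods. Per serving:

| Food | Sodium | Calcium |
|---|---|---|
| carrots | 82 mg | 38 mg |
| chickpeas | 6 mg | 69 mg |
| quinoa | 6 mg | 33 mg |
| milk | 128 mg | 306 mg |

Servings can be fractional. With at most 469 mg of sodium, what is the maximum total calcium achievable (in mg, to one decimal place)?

Calcium per mg sodium: chickpeas 11.5, quinoa 5.5, milk 2.391, carrots 0.4634.
With no serving limits, spend the whole sodium allowance on chickpeas: 469 mg / 6 mg × 69 mg = 5393.5 mg.

5393.5 mg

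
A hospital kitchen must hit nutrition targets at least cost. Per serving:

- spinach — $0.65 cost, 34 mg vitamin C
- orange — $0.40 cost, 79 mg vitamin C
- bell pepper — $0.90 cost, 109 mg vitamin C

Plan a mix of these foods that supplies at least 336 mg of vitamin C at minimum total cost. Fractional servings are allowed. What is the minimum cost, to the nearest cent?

Cost per mg of vitamin C: orange $0.0051, bell pepper $0.0083, spinach $0.0191.
With no serving limits, use only orange: 336 mg / 79 mg = 4.253 servings × $0.40 = $1.70.

$1.70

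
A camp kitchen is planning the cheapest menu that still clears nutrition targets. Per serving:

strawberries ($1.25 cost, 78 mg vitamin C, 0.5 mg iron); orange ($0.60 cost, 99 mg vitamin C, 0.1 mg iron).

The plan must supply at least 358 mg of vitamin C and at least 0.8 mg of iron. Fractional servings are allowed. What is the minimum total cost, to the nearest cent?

Check every corner: each single food scaled to meet both minima, and each pair solved so both constraints bind.
strawberries only: max(358/78, 0.8/0.5) = 4.59 servings → $5.74.
orange only: max(358/99, 0.8/0.1) = 8 servings → $4.80.
strawberries + orange with both tight: 1.041 servings and 2.796 servings → $2.98.
So the least-cost plan costs $2.98.

$2.98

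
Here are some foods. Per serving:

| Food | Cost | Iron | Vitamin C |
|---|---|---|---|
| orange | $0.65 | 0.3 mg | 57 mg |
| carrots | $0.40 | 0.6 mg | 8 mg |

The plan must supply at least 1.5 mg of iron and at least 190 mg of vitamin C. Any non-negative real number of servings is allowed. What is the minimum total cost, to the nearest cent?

The cheapest plan sits at a corner of the feasible region — with two constraints it uses at most two foods.
orange only: max(1.5/0.3, 190/57) = 5 servings → $3.25.
carrots only: max(1.5/0.6, 190/8) = 23.75 servings → $9.50.
orange + carrots with both tight: 3.208 servings and 0.8962 servings → $2.44.
The minimum over all feasible corners is $2.44.

$2.44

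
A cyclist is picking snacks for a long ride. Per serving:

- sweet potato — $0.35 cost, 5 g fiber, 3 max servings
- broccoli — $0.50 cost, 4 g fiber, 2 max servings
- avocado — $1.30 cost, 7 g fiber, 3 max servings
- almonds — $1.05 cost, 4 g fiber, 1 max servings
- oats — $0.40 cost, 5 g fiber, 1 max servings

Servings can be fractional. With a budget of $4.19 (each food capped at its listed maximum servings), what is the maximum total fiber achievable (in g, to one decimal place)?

Fiber per dollar: sweet potato 14.29, oats 12.5, broccoli 8, avocado 5.385, almonds 3.81.
Take 3 servings of sweet potato: spends $1.05, +15.0 g fiber (running total 15.0 g).
Take 1 serving of oats: spends $0.40, +5.0 g fiber (running total 20.0 g).
Take 2 servings of broccoli: spends $1.00, +8.0 g fiber (running total 28.0 g).
Take 1.338 servings of avocado: spends $1.74, +9.4 g fiber (running total 37.4 g).
Greedy by best ratio exhausts the cost allowance optimally: 37.4 g.

37.4 g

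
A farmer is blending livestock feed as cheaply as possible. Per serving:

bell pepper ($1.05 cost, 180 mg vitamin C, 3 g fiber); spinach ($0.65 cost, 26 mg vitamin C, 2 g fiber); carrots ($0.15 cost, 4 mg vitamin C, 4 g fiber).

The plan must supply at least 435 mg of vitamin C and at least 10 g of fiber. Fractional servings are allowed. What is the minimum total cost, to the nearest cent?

$2.63

At the optimum either one food covers both requirements or two foods hit both targets exactly; no other combination can be cheaper.
bell pepper only: max(435/180, 10/3) = 3.333 servings → $3.50.
spinach only: max(435/26, 10/2) = 16.73 servings → $10.88.
carrots only: max(435/4, 10/4) = 108.8 servings → $16.31.
bell pepper + spinach with both tight: 2.163 servings and 1.755 servings → $3.41.
bell pepper + carrots with both tight: 2.401 servings and 0.6992 servings → $2.63.
spinach + carrots with both targets exact would need a negative amount; discard.
So the least-cost plan costs $2.63.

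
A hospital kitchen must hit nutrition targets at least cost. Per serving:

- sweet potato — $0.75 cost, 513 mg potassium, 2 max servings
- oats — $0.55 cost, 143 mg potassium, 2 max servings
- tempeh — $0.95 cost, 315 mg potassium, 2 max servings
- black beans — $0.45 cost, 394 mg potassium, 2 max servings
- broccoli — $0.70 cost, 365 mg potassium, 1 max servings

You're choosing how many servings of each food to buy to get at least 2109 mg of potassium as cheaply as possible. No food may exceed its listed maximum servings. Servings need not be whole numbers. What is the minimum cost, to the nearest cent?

Cost per mg of potassium: black beans $0.0011, sweet potato $0.0015, broccoli $0.0019, tempeh $0.0030, oats $0.0038.
Take 2 servings of black beans: +788.0 mg potassium for $0.90 (total $0.90, still need 1321.0 mg).
Take 2 servings of sweet potato: +1026.0 mg potassium for $1.50 (total $2.40, still need 295.0 mg).
Take 0.8082 servings of broccoli: +295.0 mg potassium for $0.57 (total $2.97, still need 0.0 mg).
Greedy by cheapest-per-mg is optimal for a single linear constraint, so the minimum cost is $2.97.

$2.97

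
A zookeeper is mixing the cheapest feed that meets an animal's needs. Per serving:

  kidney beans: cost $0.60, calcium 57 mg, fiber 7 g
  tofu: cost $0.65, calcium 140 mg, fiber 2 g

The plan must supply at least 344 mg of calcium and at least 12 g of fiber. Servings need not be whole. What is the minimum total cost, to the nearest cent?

$1.98

A basic optimal solution has at most two foods positive. Try each food alone and each pair with both targets met exactly.
kidney beans only: max(344/57, 12/7) = 6.035 servings → $3.62.
tofu only: max(344/140, 12/2) = 6 servings → $3.90.
kidney beans + tofu with both tight: 1.145 servings and 1.991 servings → $1.98.
So the least-cost plan costs $1.98.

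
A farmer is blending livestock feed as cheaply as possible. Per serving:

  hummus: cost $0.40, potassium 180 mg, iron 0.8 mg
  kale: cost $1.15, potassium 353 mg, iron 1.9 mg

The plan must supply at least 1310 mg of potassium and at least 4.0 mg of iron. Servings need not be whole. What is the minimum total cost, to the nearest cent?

$2.91

At the optimum either one food covers both requirements or two foods hit both targets exactly; no other combination can be cheaper.
hummus only: max(1310/180, 4.0/0.8) = 7.278 servings → $2.91.
kale only: max(1310/353, 4.0/1.9) = 3.711 servings → $4.27.
hummus + kale with both targets exact would need a negative amount; discard.
The minimum over all feasible corners is $2.91.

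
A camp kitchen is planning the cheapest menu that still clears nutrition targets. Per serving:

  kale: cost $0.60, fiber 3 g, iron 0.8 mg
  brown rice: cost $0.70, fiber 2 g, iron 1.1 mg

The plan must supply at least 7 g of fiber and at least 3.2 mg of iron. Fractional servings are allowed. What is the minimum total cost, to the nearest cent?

$2.11

Check every corner: each single food scaled to meet both minima, and each pair solved so both constraints bind.
kale only: max(7/3, 3.2/0.8) = 4 servings → $2.40.
brown rice only: max(7/2, 3.2/1.1) = 3.5 servings → $2.45.
kale + brown rice with both tight: 0.7647 servings and 2.353 servings → $2.11.
Cheapest feasible corner: $2.11.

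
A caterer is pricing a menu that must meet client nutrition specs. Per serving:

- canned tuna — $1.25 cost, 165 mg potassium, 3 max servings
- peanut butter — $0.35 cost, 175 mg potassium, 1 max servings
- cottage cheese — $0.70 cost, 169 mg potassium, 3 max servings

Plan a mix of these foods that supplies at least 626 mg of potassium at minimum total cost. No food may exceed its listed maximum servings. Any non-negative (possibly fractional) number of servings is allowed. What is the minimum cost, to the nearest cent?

$2.22

Cost per mg of potassium: peanut butter $0.0020, cottage cheese $0.0041, canned tuna $0.0076.
Take 1 serving of peanut butter: +175.0 mg potassium for $0.35 (total $0.35, still need 451.0 mg).
Take 2.669 servings of cottage cheese: +451.0 mg potassium for $1.87 (total $2.22, still need 0.0 mg).
Filling from the cheapest source first is optimal under one linear minimum: $2.22.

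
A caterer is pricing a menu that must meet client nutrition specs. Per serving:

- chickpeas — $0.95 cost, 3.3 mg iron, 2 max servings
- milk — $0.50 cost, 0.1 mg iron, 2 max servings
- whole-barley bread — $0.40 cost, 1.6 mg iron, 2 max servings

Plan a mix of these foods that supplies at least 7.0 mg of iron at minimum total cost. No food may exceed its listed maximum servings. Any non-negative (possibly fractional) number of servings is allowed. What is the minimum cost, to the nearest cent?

Cost per mg of iron: whole-barley bread $0.2500, chickpeas $0.2879, milk $5.0000.
Take 2 servings of whole-barley bread: +3.2 mg iron for $0.80 (total $0.80, still need 3.8 mg).
Take 1.152 servings of chickpeas: +3.8 mg iron for $1.09 (total $1.89, still need 0.0 mg).
Filling from the cheapest source first is optimal under one linear minimum: $1.89.

$1.89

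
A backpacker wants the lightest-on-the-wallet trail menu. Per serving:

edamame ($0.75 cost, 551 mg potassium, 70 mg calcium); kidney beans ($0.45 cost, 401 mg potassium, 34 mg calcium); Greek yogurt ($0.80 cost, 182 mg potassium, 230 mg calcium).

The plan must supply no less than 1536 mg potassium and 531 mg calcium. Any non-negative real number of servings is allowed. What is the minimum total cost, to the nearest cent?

$2.84

A basic optimal solution has at most two foods positive. Try each food alone and each pair with both targets met exactly.
edamame only: max(1536/551, 531/70) = 7.586 servings → $5.69.
kidney beans only: max(1536/401, 531/34) = 15.62 servings → $7.03.
Greek yogurt only: max(1536/182, 531/230) = 8.44 servings → $6.75.
edamame + kidney beans with both targets exact would need a negative amount; discard.
edamame + Greek yogurt with both tight: 2.251 servings and 1.623 servings → $2.99.
kidney beans + Greek yogurt with both tight: 2.983 servings and 1.868 servings → $2.84.
Cheapest feasible corner: $2.84.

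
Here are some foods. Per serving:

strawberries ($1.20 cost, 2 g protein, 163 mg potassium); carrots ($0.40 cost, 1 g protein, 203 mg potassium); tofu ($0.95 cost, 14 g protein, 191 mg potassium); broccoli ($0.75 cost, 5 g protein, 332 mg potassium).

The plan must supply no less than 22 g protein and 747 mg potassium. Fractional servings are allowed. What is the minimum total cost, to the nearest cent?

$2.19

For a min-cost LP with two ≥-constraints, a basic feasible solution has at most two positive variables.
strawberries only: max(22/2, 747/163) = 11 servings → $13.20.
carrots only: max(22/1, 747/203) = 22 servings → $8.80.
tofu only: max(22/14, 747/191) = 3.911 servings → $3.72.
broccoli only: max(22/5, 747/332) = 4.4 servings → $3.30.
strawberries + carrots with both targets exact would need a negative amount; discard.
strawberries + tofu with both tight: 3.293 servings and 1.101 servings → $5.00.
strawberries + broccoli: intersection lies outside the first quadrant.
carrots + tofu with both tight: 2.36 servings and 1.403 servings → $2.28.
carrots + broccoli with both targets exact would need a negative amount; discard.
tofu + broccoli with both tight: 0.9664 servings and 1.694 servings → $2.19.
So the least-cost plan costs $2.19.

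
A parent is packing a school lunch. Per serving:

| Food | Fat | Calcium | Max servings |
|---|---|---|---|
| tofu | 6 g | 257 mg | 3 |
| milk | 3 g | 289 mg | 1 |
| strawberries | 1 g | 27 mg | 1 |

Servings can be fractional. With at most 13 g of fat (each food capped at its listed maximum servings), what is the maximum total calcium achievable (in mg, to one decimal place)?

717.3 mg

Calcium per g fat: milk 96.33, tofu 42.83, strawberries 27.
Take 1 serving of milk: uses 3 g fat, +289.0 mg calcium (running total 289.0 mg).
Take 1.667 servings of tofu: uses 10 g fat, +428.3 mg calcium (running total 717.3 mg).
Greedy by best ratio exhausts the fat allowance optimally: 717.3 mg.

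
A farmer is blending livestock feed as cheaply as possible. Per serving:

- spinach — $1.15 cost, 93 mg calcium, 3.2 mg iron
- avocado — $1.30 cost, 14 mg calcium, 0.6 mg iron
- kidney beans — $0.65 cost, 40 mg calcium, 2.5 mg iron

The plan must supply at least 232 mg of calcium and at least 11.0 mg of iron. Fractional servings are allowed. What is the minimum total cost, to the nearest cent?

$3.29

Two binding constraints pin down two serving amounts, so the optimal mix uses at most two foods. The candidates are each food alone (scaled to the tighter of calcium/iron) and each pair with both constraints tight.
spinach only: max(232/93, 11.0/3.2) = 3.438 servings → $3.95.
avocado only: max(232/14, 11.0/0.6) = 18.33 servings → $23.83.
kidney beans only: max(232/40, 11.0/2.5) = 5.8 servings → $3.77.
spinach + avocado: the both-tight solution has a negative serving — not a feasible corner.
spinach + kidney beans with both tight: 1.34 servings and 2.685 servings → $3.29.
avocado + kidney beans with both tight: 12.73 servings and 1.345 servings → $17.42.
The minimum over all feasible corners is $3.29.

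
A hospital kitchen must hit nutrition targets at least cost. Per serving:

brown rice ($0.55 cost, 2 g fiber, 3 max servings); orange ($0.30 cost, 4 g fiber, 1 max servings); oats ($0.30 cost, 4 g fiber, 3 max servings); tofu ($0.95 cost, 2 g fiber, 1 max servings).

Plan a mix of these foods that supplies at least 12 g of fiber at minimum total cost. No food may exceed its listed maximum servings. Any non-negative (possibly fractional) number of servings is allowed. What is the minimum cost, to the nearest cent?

$0.90

Cost per g of fiber: orange $0.0750, oats $0.0750, brown rice $0.2750, tofu $0.4750.
Take 1 serving of orange: +4.0 g fiber for $0.30 (total $0.30, still need 8.0 g).
Take 2 servings of oats: +8.0 g fiber for $0.60 (total $0.90, still need 0.0 g).
Greedy by cheapest-per-g is optimal for a single linear constraint, so the minimum cost is $0.90.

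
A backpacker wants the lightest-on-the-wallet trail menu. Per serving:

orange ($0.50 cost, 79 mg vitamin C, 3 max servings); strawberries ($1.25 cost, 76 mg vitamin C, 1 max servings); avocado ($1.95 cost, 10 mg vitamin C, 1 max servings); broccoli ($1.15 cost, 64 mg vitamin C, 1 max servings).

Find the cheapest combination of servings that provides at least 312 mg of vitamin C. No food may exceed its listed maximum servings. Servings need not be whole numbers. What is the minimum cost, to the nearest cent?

$2.73

Cost per mg of vitamin C: orange $0.0063, strawberries $0.0164, broccoli $0.0180, avocado $0.1950.
Take 3 servings of orange: +237.0 mg vitamin C for $1.50 (total $1.50, still need 75.0 mg).
Take 0.9868 servings of strawberries: +75.0 mg vitamin C for $1.23 (total $2.73, still need 0.0 mg).
Filling from the cheapest source first is optimal under one linear minimum: $2.73.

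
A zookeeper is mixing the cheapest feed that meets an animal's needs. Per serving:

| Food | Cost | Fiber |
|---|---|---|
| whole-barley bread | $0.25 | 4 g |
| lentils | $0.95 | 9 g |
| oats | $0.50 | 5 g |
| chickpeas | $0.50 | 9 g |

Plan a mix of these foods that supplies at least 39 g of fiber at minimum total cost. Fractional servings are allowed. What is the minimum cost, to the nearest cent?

$2.17

Cost per g of fiber: chickpeas $0.0556, whole-barley bread $0.0625, oats $0.1000, lentils $0.1056.
With no serving limits, use only chickpeas: 39 g / 9 g = 4.333 servings × $0.50 = $2.17.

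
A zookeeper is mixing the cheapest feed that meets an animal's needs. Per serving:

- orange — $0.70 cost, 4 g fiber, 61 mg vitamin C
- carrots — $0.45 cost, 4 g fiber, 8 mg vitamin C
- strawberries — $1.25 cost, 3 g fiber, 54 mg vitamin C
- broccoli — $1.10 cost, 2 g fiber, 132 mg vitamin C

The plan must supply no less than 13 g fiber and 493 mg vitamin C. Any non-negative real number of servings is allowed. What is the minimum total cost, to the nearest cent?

This is a tiny linear program; its minimum lies at a vertex of the feasible set. List the vertices and price them.
orange only: max(13/4, 493/61) = 8.082 servings → $5.66.
carrots only: max(13/4, 493/8) = 61.62 servings → $27.73.
strawberries only: max(13/3, 493/54) = 9.13 servings → $11.41.
broccoli only: max(13/2, 493/132) = 6.5 servings → $7.15.
orange + carrots: the both-tight solution has a negative serving — not a feasible corner.
orange + strawberries: intersection lies outside the first quadrant.
orange + broccoli with both tight: 1.798 servings and 2.904 servings → $4.45.
carrots + strawberries with both targets exact would need a negative amount; discard.
carrots + broccoli with both tight: 1.426 servings and 3.648 servings → $4.65.
strawberries + broccoli with both tight: 2.535 servings and 2.698 servings → $6.14.
The minimum over all feasible corners is $4.45.

$4.45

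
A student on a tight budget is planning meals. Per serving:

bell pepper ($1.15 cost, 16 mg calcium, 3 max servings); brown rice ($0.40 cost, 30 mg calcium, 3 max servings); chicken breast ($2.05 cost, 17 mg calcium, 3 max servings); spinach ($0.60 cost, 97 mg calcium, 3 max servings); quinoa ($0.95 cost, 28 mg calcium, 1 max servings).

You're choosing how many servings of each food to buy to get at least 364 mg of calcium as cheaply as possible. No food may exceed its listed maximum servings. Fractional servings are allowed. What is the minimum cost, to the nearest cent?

$2.77

Cost per mg of calcium: spinach $0.0062, brown rice $0.0133, quinoa $0.0339, bell pepper $0.0719, chicken breast $0.1206.
Take 3 servings of spinach: +291.0 mg calcium for $1.80 (total $1.80, still need 73.0 mg).
Take 2.433 servings of brown rice: +73.0 mg calcium for $0.97 (total $2.77, still need 0.0 mg).
Filling from the cheapest source first is optimal under one linear minimum: $2.77.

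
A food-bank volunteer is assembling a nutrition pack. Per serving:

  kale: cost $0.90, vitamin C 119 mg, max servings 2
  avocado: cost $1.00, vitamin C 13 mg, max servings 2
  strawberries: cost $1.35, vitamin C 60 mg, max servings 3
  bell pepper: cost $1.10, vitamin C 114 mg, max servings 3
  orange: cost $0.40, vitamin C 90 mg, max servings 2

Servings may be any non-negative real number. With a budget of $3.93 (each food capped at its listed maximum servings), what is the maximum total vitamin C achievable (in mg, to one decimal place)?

555.8 mg

Vitamin C per dollar: orange 225, kale 132.2, bell pepper 103.6, strawberries 44.44, avocado 13.
Take 2 servings of orange: spends $0.80, +180.0 mg vitamin C (running total 180.0 mg).
Take 2 servings of kale: spends $1.80, +238.0 mg vitamin C (running total 418.0 mg).
Take 1.209 servings of bell pepper: spends $1.33, +137.8 mg vitamin C (running total 555.8 mg).
Greedy by best ratio exhausts the cost allowance optimally: 555.8 mg.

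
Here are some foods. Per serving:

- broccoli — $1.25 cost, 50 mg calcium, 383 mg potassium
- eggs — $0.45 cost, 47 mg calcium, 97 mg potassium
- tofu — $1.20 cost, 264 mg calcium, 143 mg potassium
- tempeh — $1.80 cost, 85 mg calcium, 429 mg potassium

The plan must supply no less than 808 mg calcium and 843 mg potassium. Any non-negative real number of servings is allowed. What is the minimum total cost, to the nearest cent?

$4.84

Two binding constraints pin down two serving amounts, so the optimal mix uses at most two foods. The candidates are each food alone (scaled to the tighter of calcium/potassium) and each pair with both constraints tight.
broccoli only: max(808/50, 843/383) = 16.16 servings → $20.20.
eggs only: max(808/47, 843/97) = 17.19 servings → $7.74.
tofu only: max(808/264, 843/143) = 5.895 servings → $7.07.
tempeh only: max(808/85, 843/429) = 9.506 servings → $17.11.
broccoli + eggs: intersection lies outside the first quadrant.
broccoli + tofu with both tight: 1.139 servings and 2.845 servings → $4.84.
broccoli + tempeh with both targets exact would need a negative amount; discard.
eggs + tofu with both tight: 5.666 servings and 2.052 servings → $5.01.
eggs + tempeh: the both-tight solution has a negative serving — not a feasible corner.
tofu + tempeh with both tight: 2.72 servings and 1.058 servings → $5.17.
Cheapest feasible corner: $4.84.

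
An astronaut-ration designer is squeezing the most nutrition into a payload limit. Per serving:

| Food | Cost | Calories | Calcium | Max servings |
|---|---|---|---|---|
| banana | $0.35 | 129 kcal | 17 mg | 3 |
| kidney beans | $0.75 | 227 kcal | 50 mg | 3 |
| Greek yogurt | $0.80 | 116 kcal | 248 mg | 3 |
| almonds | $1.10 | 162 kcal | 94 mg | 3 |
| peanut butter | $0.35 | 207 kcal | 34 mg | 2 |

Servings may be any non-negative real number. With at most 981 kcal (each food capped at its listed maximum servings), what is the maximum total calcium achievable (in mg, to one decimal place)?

Calcium per kcal: Greek yogurt 2.138, almonds 0.5802, kidney beans 0.2203, peanut butter 0.1643, banana 0.1318.
Take 3 servings of Greek yogurt: uses 348 kcal, +744.0 mg calcium (running total 744.0 mg).
Take 3 servings of almonds: uses 486 kcal, +282.0 mg calcium (running total 1026.0 mg).
Take 0.6476 servings of kidney beans: uses 147 kcal, +32.4 mg calcium (running total 1058.4 mg).
Greedy by best ratio exhausts the calories allowance optimally: 1058.4 mg.

1058.4 mg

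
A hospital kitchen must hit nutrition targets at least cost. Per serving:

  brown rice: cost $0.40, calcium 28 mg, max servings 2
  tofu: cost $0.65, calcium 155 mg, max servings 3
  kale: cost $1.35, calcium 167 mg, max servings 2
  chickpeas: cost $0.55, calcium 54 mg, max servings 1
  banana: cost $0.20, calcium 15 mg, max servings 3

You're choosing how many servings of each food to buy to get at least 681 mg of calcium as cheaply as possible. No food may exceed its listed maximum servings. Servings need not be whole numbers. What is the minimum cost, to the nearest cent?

Cost per mg of calcium: tofu $0.0042, kale $0.0081, chickpeas $0.0102, banana $0.0133, brown rice $0.0143.
Take 3 servings of tofu: +465.0 mg calcium for $1.95 (total $1.95, still need 216.0 mg).
Take 1.293 servings of kale: +216.0 mg calcium for $1.75 (total $3.70, still need 0.0 mg).
Greedy by cheapest-per-mg is optimal for a single linear constraint, so the minimum cost is $3.70.

$3.70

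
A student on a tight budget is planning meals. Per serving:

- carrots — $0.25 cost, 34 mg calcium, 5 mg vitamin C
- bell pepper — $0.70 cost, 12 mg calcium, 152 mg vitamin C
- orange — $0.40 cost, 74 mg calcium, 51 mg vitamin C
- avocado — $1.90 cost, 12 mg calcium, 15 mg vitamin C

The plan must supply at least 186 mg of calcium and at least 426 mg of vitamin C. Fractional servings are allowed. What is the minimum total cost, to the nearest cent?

$2.32

Check every corner: each single food scaled to meet both minima, and each pair solved so both constraints bind.
carrots only: max(186/34, 426/5) = 85.2 servings → $21.30.
bell pepper only: max(186/12, 426/152) = 15.5 servings → $10.85.
orange only: max(186/74, 426/51) = 8.353 servings → $3.34.
avocado only: max(186/12, 426/15) = 28.4 servings → $53.96.
carrots + bell pepper with both tight: 4.534 servings and 2.653 servings → $2.99.
carrots + orange: the both-tight solution has a negative serving — not a feasible corner.
carrots + avocado: the both-tight solution has a negative serving — not a feasible corner.
bell pepper + orange with both tight: 2.072 servings and 2.178 servings → $2.32.
bell pepper + avocado with both tight: 1.412 servings and 14.09 servings → $27.76.
orange + avocado: intersection lies outside the first quadrant.
The minimum over all feasible corners is $2.32.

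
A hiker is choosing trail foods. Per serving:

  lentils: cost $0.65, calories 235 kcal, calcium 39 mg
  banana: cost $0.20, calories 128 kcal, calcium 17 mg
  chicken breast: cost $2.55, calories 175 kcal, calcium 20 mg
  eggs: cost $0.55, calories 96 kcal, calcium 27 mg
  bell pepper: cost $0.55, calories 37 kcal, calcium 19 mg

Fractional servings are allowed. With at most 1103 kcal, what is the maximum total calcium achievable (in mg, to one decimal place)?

566.4 mg

Calcium per kcal: bell pepper 0.5135, eggs 0.2812, lentils 0.166, banana 0.1328, chicken breast 0.1143.
With no serving limits, spend the whole calories allowance on bell pepper: 1103 kcal / 37 kcal × 19 mg = 566.4 mg.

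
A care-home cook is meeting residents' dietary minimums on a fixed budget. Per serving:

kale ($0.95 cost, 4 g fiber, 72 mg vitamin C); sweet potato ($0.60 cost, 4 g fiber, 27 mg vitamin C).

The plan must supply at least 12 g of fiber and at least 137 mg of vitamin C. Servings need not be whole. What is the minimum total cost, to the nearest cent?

$2.24

With two linear requirements the optimum uses one or two foods; enumerate the corners.
kale only: max(12/4, 137/72) = 3 servings → $2.85.
sweet potato only: max(12/4, 137/27) = 5.074 servings → $3.04.
kale + sweet potato with both tight: 1.244 servings and 1.756 servings → $2.24.
So the least-cost plan costs $2.24.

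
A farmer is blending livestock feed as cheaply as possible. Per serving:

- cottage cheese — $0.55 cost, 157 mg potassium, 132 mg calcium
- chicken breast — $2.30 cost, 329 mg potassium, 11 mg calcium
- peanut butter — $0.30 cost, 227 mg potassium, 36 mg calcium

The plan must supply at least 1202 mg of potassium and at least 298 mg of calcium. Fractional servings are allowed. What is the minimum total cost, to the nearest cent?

$1.93

This is a tiny linear program; its minimum lies at a vertex of the feasible set. List the vertices and price them.
cottage cheese only: max(1202/157, 298/132) = 7.656 servings → $4.21.
chicken breast only: max(1202/329, 298/11) = 27.09 servings → $62.31.
peanut butter only: max(1202/227, 298/36) = 8.278 servings → $2.48.
cottage cheese + chicken breast with both tight: 2.034 servings and 2.683 servings → $7.29.
cottage cheese + peanut butter with both tight: 1.003 servings and 4.602 servings → $1.93.
chicken breast + peanut butter: the both-tight solution has a negative serving — not a feasible corner.
Cheapest feasible corner: $1.93.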